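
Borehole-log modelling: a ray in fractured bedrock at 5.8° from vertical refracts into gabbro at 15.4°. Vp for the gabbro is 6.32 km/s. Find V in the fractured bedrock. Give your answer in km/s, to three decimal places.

2.405 km/s

Snell's law: sin 5.8°/V₁ = sin 15.4°/V₂.
V₁ = V₂·sin 5.8°/sin 15.4° = 6.32 × 0.3805 = 2.405 km/s.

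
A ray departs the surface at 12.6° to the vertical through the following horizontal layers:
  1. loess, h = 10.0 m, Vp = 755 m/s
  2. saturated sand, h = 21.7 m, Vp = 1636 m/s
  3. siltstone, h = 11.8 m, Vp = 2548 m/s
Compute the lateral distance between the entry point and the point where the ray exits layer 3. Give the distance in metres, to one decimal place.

Ray parameter p = sin 12.6° / 755 m/s = 2.8893e-04 s/m.
Layer 1: θ = 12.60°; offset = 10.0·tan 12.60° = 2.235 m.
Layer 2: sin θ = p·1636 = 0.4727 → θ = 28.21°; offset = 21.7·tan 28.21° = 11.640 m.
Layer 3: sin θ = p·2548 = 0.7362 → θ = 47.41°; offset = 11.8·tan 47.41° = 12.836 m.
Σ offsets = 26.711 m.

26.7 m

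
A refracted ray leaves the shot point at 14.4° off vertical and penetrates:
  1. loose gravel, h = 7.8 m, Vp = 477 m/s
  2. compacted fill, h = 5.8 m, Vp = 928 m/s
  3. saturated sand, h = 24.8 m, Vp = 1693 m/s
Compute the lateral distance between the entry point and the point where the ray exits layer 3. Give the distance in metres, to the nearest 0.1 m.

51.8 m

Apply Snell's law at each interface; in layer i the horizontal offset is hᵢ·tan θᵢ.
Layer 1: θ = 14.40°; offset = 7.8·tan 14.40° = 2.003 m.
Layer 2: sin θ = 928·sin 14.4°/477 = 0.4838, θ = 28.94°; offset = 5.8·tan 28.94° = 3.206 m.
Layer 3: sin θ = 1693·sin 14.4°/477 = 0.8827, θ = 61.97°; offset = 24.8·tan 61.97° = 46.575 m.
Σ offsets = 51.784 m.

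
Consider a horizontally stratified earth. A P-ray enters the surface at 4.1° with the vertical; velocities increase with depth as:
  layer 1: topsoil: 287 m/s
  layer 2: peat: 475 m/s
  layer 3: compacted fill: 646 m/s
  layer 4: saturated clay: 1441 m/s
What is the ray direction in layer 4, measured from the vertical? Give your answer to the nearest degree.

21°

Snell's law across each interface conserves sin θ / V, so sin θ_4 = V_4·sin θ₁/V₁.
sin θ_4 = 1441 × sin 4.1° / 287 = 0.3590.
θ_4 = 21.04° from the vertical.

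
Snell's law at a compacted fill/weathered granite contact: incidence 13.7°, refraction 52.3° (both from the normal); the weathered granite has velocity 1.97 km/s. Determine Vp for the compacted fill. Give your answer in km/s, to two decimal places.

0.59 km/s

sin 13.7° = 0.2368; sin 52.3° = 0.7912.
V₁ = V₂·(sin θ₁/sin θ₂) = 1.97·(0.2368/0.7912) = 0.59 km/s.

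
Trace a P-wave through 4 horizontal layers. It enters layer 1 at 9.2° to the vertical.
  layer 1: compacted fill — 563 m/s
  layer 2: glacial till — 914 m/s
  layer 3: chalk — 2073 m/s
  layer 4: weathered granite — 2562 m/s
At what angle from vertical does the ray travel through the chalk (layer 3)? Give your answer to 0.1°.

36.1°

Snell's law across each interface conserves sin θ / V, so sin θ_3 = V_3·sin θ₁/V₁.
sin θ_3 = 2073 × sin 9.2° / 563 = 0.5887.
θ_3 = 36.06° from the vertical.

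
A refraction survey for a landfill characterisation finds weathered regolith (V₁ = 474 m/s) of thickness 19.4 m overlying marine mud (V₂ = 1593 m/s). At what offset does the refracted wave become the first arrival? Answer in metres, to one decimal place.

52.7 m

x_cross = 2h·√((V₂+V₁)/(V₂−V₁)).
(V₂+V₁)/(V₂−V₁) = (1593+474)/(1593−474) = 1.8472; √ = 1.3591.
x_cross = 2·19.4·1.3591 = 52.73 m.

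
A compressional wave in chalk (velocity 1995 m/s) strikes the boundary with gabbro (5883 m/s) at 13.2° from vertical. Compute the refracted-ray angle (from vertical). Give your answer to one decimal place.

42.3°

sin θ₁/V₁ = sin θ₂/V₂ ⇒ sin θ₂ = 5883·sin 13.2°/1995 = 5883·0.2284/1995 = 0.6734.
θ₂ = arcsin 0.6734 = 42.33° from the normal.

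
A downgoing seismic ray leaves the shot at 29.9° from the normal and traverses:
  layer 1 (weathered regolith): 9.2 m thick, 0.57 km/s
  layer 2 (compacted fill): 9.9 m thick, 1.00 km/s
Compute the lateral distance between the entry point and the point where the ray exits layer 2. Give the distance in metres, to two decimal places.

Apply Snell's law at each interface; in layer i the horizontal offset is hᵢ·tan θᵢ.
Layer 1: θ = 29.90°; offset = 9.2·tan 29.90° = 5.2902 m.
Layer 2: sin θ = 1.00·sin 29.9°/0.57 = 0.8745, θ = 60.99°; offset = 9.9·tan 60.99° = 17.8531 m.
Σ offsets = 23.1434 m.

23.14 m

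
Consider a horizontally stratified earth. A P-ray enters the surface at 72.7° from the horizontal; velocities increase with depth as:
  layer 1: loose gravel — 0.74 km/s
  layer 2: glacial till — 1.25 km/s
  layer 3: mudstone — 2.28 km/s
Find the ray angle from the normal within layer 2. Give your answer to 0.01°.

30.15°

From the normal: θ₁ = 90° − 72.7° = 17.3°.
Snell's law across each interface conserves sin θ / V, so sin θ_2 = V_2·sin θ₁/V₁.
sin θ_2 = 1.25 × sin 17.3° / 0.74 = 0.5023.
θ_2 = arcsin 0.5023 = 30.15°.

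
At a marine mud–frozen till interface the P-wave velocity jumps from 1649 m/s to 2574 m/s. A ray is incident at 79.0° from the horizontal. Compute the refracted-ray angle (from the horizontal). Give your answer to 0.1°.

72.7°

Angle from the normal: 90° − 79.0° = 11.0°.
sin θ₁/V₁ = sin θ₂/V₂ ⇒ sin θ₂ = 2574·sin 11.0°/1649 = 2574·0.1908/1649 = 0.2978.
θ₂ = arcsin 0.2978 = 17.33° from the normal.
From the interface: 90° − 17.33° = 72.67°.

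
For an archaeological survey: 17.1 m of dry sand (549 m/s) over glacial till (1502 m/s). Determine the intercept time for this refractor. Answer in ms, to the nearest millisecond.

58 ms

tᵢ = 2h·√(V₂²−V₁²)/(V₁V₂).
√(V₂²−V₁²) = √(1502²−549²) = 1398.1 m/s.
tᵢ = 2·17.1·1398.1/(549·1502) = 0.05798 s.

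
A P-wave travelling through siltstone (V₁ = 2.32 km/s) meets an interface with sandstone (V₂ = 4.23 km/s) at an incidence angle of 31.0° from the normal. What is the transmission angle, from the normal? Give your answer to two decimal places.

Snell's law: sin θ₂ = (V₂/V₁)·sin θ₁ = (4.23/2.32)·sin 31.0° = 0.9391.
θ₂ = arcsin 0.9391 = 69.89° from the normal.

69.89°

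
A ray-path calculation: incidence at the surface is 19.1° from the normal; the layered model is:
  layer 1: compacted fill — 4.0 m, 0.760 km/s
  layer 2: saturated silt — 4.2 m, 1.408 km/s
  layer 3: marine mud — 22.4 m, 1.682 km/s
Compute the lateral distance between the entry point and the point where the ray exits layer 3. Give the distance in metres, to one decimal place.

Apply Snell's law at each interface; in layer i the horizontal offset is hᵢ·tan θᵢ.
Layer 1: θ = 19.10°; offset = 4.0·tan 19.10° = 1.385 m.
Layer 2: sin θ = 1.408·sin 19.1°/0.760 = 0.6062, θ = 37.32°; offset = 4.2·tan 37.32° = 3.201 m.
Layer 3: sin θ = 1.682·sin 19.1°/0.760 = 0.7242, θ = 46.40°; offset = 22.4·tan 46.40° = 23.523 m.
Summing the layer offsets gives 28.110 m.

28.1 m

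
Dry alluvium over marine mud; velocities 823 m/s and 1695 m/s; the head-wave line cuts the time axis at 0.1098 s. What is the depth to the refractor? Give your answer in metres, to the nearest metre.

θ_c = arcsin(823/1695) = 29.05°; cos θ_c = 0.8742.
tᵢ = 2h cos θ_c/V₁ ⇒ h = tᵢ·V₁/(2 cos θ_c) = 0.1098·823/(2·0.8742) = 51.68 m.

52 m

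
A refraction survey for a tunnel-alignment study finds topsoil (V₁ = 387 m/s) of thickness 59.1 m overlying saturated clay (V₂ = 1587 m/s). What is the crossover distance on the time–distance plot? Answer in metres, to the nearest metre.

152 m

θ_c = arcsin(387/1587) = 14.11°, so cos θ_c = 0.9698 and tᵢ = 2h cos θ_c/V₁ = 0.2962 s.
At crossover x/V₁ = x/V₂ + tᵢ ⇒ x = tᵢ/(1/V₁ − 1/V₂) = 0.29621/(2.5840e-03 − 6.3012e-04) = 151.60 m.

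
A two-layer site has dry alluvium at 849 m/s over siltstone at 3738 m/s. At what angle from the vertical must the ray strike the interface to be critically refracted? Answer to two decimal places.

13.13°

Critical incidence: sin θ_c = V₁/V₂ = 849/3738 = 0.2271.
θ_c = arcsin 0.2271 = 13.13°.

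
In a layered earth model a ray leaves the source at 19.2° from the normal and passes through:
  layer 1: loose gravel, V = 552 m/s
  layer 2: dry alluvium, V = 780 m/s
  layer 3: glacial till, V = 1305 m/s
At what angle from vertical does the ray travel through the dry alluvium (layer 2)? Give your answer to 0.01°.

Ray parameter p = sin 19.2° / 552 = 5.9577e-04 s/m.
sin θ_2 = p·V_2 = 5.9577e-04 × 780 = 0.4647.
θ_2 = arcsin 0.4647 = 27.69°.

27.69°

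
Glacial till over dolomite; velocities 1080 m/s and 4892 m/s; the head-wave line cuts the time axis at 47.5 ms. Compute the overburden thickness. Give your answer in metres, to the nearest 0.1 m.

26.3 m

h = tᵢ·V₁·V₂ / (2·√(V₂²−V₁²)).
√(V₂²−V₁²) = √(4892² − 1080²) = 4771.3 m/s.
h = 0.0475 s × 1080 × 4892 / (2 × 4771.3) = 26.30 m.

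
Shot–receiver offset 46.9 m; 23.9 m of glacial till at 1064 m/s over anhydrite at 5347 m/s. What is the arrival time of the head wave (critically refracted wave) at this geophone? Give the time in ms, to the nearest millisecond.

53 ms

θ_c = arcsin(V₁/V₂) = arcsin(1064/5347) = 11.48°, cos θ_c = 0.9800.
Intercept time tᵢ = 2h cos θ_c / V₁ = 2·23.9·0.9800/1064 = 0.04403 s.
t = x/V₂ + tᵢ = 46.9/5347 + 0.04403 = 0.05280 s.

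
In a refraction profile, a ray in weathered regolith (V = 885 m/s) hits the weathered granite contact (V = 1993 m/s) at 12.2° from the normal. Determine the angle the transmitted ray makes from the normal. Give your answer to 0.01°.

28.42°

sin θ₁/V₁ = sin θ₂/V₂ ⇒ sin θ₂ = 1993·sin 12.2°/885 = 1993·0.2113/885 = 0.4759.
θ₂ = sin⁻¹(0.4759) = 28.42° (from vertical).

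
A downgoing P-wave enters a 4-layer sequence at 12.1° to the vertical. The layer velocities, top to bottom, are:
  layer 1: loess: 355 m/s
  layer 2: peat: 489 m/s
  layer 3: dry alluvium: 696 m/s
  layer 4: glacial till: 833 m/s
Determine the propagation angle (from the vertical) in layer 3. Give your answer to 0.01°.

24.27°

Ray parameter p = sin 12.1° / 355 = 5.9047e-04 s/m.
sin θ_3 = p·V_3 = 5.9047e-04 × 696 = 0.4110.
θ_3 = 24.27° from the vertical.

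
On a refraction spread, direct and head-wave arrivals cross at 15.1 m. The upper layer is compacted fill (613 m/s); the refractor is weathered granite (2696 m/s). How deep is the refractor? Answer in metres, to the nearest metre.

x_cross = 2h·√((V₂+V₁)/(V₂−V₁)) → h = x_cross / (2·√((V₂+V₁)/(V₂−V₁))).
√((V₂+V₁)/(V₂−V₁)) = √((2696+613)/(2696−613)) = 1.2604.
h = 15.1 / (2·1.2604) = 5.99 m.

6 m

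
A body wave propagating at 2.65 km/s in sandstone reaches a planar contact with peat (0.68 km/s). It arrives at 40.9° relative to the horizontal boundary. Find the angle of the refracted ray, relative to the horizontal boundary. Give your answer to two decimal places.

Angle from the normal: 90° − 40.9° = 49.1°.
sin θ₁/V₁ = sin θ₂/V₂ ⇒ sin θ₂ = 0.68·sin 49.1°/2.65 = 0.68·0.7559/2.65 = 0.1940.
θ₂ = arcsin 0.1940 = 11.18° from the normal.
From the interface: 90° − 11.18° = 78.82°.

78.82°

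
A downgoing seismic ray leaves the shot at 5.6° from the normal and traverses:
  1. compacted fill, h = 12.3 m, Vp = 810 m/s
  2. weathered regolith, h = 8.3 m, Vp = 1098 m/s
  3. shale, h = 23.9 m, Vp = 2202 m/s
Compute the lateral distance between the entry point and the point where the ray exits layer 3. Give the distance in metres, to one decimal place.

Apply Snell's law at each interface; in layer i the horizontal offset is hᵢ·tan θᵢ.
Layer 1: θ = 5.60°; offset = 12.3·tan 5.60° = 1.206 m.
Layer 2: sin θ = 1098·sin 5.6°/810 = 0.1323, θ = 7.60°; offset = 8.3·tan 7.60° = 1.108 m.
Layer 3: sin θ = 2202·sin 5.6°/810 = 0.2653, θ = 15.38°; offset = 23.9·tan 15.38° = 6.576 m.
Σ offsets = 8.889 m.

8.9 m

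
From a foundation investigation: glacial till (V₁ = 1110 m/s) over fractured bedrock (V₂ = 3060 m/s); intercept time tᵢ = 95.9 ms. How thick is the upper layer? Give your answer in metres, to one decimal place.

57.1 m

θ_c = arcsin(1110/3060) = 21.27°; cos θ_c = 0.9319.
tᵢ = 2h cos θ_c/V₁ ⇒ h = tᵢ·V₁/(2 cos θ_c) = 0.0959·1110/(2·0.9319) = 57.11 m.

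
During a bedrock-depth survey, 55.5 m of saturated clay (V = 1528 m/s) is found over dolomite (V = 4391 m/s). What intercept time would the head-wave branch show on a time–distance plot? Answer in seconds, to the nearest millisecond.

0.068 s

θ_c = arcsin(V₁/V₂) = arcsin(1528/4391) = 20.36°; cos θ_c = 0.9375.
tᵢ = 2h·cos θ_c / V₁ = 2·55.5·0.9375 / 1528 = 0.06810 s.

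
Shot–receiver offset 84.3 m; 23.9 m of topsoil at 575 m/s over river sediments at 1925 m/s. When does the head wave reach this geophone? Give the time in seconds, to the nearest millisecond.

t = x/V₂ + 2h·√(V₂²−V₁²)/(V₁V₂).
√(V₂²−V₁²) = √(1925²−575²) = 1837.1 m/s; delay term = 2·23.9·1837.1/(575·1925) = 0.07934 s.
t = 84.3/1925 + 0.07934 = 0.12313 s.

0.123 s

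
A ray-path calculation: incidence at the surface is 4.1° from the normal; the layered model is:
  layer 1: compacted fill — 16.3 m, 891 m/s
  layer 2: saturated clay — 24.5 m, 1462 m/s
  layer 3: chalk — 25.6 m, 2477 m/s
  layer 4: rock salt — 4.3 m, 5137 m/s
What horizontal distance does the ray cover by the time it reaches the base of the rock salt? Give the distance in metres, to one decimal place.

p = sin θ₁/V₁ = sin 4.1°/891 = 8.0244e-05 s/m is conserved through the stack.
Layer 1: θ = 4.10°; offset = 16.3·tan 4.10° = 1.168 m.
Layer 2: sin θ = p·1462 = 0.1173 → θ = 6.74°; offset = 24.5·tan 6.74° = 2.894 m.
Layer 3: sin θ = p·2477 = 0.1988 → θ = 11.46°; offset = 25.6·tan 11.46° = 5.192 m.
Layer 4: sin θ = p·5137 = 0.4122 → θ = 24.34°; offset = 4.3·tan 24.34° = 1.945 m.
Summing the layer offsets gives 11.200 m.

11.2 m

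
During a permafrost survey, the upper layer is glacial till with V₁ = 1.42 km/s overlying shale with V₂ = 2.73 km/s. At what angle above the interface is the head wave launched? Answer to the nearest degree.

59°

Critical incidence: sin θ_c = V₁/V₂ = 1.42/2.73 = 0.5201.
θ_c = arcsin 0.5201 = 31.34°.
Measured from the interface: 90° − 31.34° = 58.66°.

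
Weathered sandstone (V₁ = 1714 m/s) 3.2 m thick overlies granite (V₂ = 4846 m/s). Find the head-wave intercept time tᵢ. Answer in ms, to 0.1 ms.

3.5 ms

θ_c = arcsin(V₁/V₂) = arcsin(1714/4846) = 20.71°; cos θ_c = 0.9354.
tᵢ = 2h·cos θ_c / V₁ = 2·3.2·0.9354 / 1714 = 0.00349 s.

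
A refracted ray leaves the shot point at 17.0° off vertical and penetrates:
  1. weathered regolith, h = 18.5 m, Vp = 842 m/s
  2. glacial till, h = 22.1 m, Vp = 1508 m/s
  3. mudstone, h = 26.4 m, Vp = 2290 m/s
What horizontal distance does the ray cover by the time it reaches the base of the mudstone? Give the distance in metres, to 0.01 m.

Ray parameter p = sin 17.0° / 842 m/s = 3.4723e-04 s/m.
Layer 1: θ = 17.00°; offset = 18.5·tan 17.00° = 5.6560 m.
Layer 2: sin θ = p·1508 = 0.5236 → θ = 31.58°; offset = 22.1·tan 31.58° = 13.5833 m.
Layer 3: sin θ = p·2290 = 0.7952 → θ = 52.67°; offset = 26.4·tan 52.67° = 34.6187 m.
Total horizontal offset = 53.8580 m.

53.86 m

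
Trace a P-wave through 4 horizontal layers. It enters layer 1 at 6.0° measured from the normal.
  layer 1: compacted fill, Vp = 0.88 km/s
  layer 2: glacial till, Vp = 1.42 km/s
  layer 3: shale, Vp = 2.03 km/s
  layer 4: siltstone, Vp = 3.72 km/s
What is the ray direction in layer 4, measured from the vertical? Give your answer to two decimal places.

26.22°

Snell's law across each interface conserves sin θ / V, so sin θ_4 = V_4·sin θ₁/V₁.
sin θ_4 = 3.72 × sin 6.0° / 0.88 = 0.4419.
θ_4 = 26.22° from the vertical.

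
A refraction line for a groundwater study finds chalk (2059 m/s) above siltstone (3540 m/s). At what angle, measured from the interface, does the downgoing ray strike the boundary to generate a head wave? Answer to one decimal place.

At critical incidence the refracted ray runs along the interface (θ₂ = 90°), so sin θ_c = V₁/V₂.
θ_c = arcsin(2059/3540) = arcsin 0.5816 = 35.57°.
Measured from the interface: 90° − 35.57° = 54.43°.

54.4°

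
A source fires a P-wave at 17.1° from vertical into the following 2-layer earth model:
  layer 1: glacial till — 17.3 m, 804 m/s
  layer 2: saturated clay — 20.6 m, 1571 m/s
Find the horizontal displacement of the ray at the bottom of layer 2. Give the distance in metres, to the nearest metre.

20 m

Apply Snell's law at each interface; in layer i the horizontal offset is hᵢ·tan θᵢ.
Layer 1: θ = 17.10°; offset = 17.3·tan 17.10° = 5.322 m.
Layer 2: sin θ = 1571·sin 17.1°/804 = 0.5745, θ = 35.07°; offset = 20.6·tan 35.07° = 14.461 m.
Total horizontal offset = 19.783 m.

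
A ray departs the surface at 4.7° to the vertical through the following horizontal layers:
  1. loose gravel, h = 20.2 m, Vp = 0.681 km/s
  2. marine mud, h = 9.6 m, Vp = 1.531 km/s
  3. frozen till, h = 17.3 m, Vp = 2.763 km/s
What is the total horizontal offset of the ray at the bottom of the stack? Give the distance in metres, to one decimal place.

p = sin θ₁/V₁ = sin 4.7°/0.681 = 1.2032e-01 s/km is conserved through the stack.
Layer 1: θ = 4.70°; offset = 20.2·tan 4.70° = 1.661 m.
Layer 2: sin θ = p·1.531 = 0.1842 → θ = 10.62°; offset = 9.6·tan 10.62° = 1.799 m.
Layer 3: sin θ = p·2.763 = 0.3324 → θ = 19.42°; offset = 17.3·tan 19.42° = 6.098 m.
Summing the layer offsets gives 9.558 m.

9.6 m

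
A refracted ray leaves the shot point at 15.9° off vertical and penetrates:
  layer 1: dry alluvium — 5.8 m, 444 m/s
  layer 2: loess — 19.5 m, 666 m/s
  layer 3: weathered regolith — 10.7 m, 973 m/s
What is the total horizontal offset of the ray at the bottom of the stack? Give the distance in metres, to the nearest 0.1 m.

18.5 m

Ray parameter p = sin 15.9° / 444 m/s = 6.1703e-04 s/m.
Layer 1: θ = 15.90°; offset = 5.8·tan 15.90° = 1.652 m.
Layer 2: sin θ = p·666 = 0.4109 → θ = 24.26°; offset = 19.5·tan 24.26° = 8.790 m.
Layer 3: sin θ = p·973 = 0.6004 → θ = 36.90°; offset = 10.7·tan 36.90° = 8.033 m.
Summing the layer offsets gives 18.475 m.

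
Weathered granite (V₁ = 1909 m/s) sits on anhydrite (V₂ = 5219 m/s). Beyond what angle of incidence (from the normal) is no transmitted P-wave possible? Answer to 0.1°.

21.5°

Critical incidence: sin θ_c = V₁/V₂ = 1909/5219 = 0.3658.
θ_c = arcsin 0.3658 = 21.46°.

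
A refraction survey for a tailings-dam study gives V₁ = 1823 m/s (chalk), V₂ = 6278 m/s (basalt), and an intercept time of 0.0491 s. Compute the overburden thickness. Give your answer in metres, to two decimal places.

h = tᵢ·V₁·V₂ / (2·√(V₂²−V₁²)).
√(V₂²−V₁²) = √(6278² − 1823²) = 6007.5 m/s.
h = 0.0491 s × 1823 × 6278 / (2 × 6007.5) = 46.77 m.

46.77 m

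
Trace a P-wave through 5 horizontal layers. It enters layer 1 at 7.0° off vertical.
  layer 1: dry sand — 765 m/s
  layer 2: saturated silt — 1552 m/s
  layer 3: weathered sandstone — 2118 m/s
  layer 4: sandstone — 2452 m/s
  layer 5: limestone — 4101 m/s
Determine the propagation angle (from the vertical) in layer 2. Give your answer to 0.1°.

Snell's law across each interface conserves sin θ / V, so sin θ_2 = V_2·sin θ₁/V₁.
sin θ_2 = 1552 × sin 7.0° / 765 = 0.2472.
θ_2 = arcsin 0.2472 = 14.31°.

14.3°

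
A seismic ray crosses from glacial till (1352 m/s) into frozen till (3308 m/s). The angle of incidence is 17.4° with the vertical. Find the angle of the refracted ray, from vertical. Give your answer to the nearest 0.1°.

sin θ₁/V₁ = sin θ₂/V₂ ⇒ sin θ₂ = 3308·sin 17.4°/1352 = 3308·0.2990/1352 = 0.7317.
θ₂ = sin⁻¹(0.7317) = 47.03° (from vertical).

47.0°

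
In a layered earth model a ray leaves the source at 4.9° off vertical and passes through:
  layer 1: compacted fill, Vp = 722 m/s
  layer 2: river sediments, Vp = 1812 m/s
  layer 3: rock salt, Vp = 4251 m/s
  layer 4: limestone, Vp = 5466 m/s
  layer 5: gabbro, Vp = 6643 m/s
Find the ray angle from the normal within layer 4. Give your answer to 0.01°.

40.29°

Ray parameter p = sin 4.9° / 722 = 1.1831e-04 s/m.
sin θ_4 = p·V_4 = 1.1831e-04 × 5466 = 0.6467.
θ_4 = arcsin 0.6467 = 40.29°.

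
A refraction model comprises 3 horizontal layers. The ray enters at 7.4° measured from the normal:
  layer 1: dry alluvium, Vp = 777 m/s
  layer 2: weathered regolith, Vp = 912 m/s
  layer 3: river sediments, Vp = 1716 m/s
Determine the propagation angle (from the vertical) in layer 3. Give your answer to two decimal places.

Snell's law across each interface conserves sin θ / V, so sin θ_3 = V_3·sin θ₁/V₁.
sin θ_3 = 1716 × sin 7.4° / 777 = 0.2844.
θ_3 = arcsin 0.2844 = 16.53°.

16.53°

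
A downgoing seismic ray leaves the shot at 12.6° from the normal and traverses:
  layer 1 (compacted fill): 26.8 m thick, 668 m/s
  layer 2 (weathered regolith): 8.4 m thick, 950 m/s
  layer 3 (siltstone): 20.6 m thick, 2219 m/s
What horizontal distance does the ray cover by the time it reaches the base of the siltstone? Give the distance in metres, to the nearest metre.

30 m

Apply Snell's law at each interface; in layer i the horizontal offset is hᵢ·tan θᵢ.
Layer 1: θ = 12.60°; offset = 26.8·tan 12.60° = 5.991 m.
Layer 2: sin θ = 950·sin 12.6°/668 = 0.3102, θ = 18.07°; offset = 8.4·tan 18.07° = 2.741 m.
Layer 3: sin θ = 2219·sin 12.6°/668 = 0.7246, θ = 46.44°; offset = 20.6·tan 46.44° = 21.662 m.
Total horizontal offset = 30.393 m.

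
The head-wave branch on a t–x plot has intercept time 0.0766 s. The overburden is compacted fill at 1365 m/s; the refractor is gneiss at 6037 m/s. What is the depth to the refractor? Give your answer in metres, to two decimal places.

θ_c = arcsin(1365/6037) = 13.07°; cos θ_c = 0.9741.
tᵢ = 2h cos θ_c/V₁ ⇒ h = tᵢ·V₁/(2 cos θ_c) = 0.0766·1365/(2·0.9741) = 53.67 m.

53.67 m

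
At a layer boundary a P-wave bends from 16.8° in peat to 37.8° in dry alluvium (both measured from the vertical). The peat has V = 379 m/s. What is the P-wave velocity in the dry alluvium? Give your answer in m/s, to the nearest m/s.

804 m/s

Snell's law: sin 16.8°/V₁ = sin 37.8°/V₂.
V₂ = V₁·sin 37.8°/sin 16.8° = 379 × 2.1206 = 803.69 m/s.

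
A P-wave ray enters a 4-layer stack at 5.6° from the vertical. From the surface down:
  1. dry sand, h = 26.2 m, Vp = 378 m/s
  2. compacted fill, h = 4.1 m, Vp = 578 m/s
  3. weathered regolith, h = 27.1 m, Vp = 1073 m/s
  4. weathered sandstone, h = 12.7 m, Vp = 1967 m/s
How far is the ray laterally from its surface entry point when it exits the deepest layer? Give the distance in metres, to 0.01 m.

p = sin θ₁/V₁ = sin 5.6°/378 = 2.5816e-04 s/m is conserved through the stack.
Layer 1: θ = 5.60°; offset = 26.2·tan 5.60° = 2.5689 m.
Layer 2: sin θ = p·578 = 0.1492 → θ = 8.58°; offset = 4.1·tan 8.58° = 0.6187 m.
Layer 3: sin θ = p·1073 = 0.2770 → θ = 16.08°; offset = 27.1·tan 16.08° = 7.8124 m.
Layer 4: sin θ = p·1967 = 0.5078 → θ = 30.52°; offset = 12.7·tan 30.52° = 7.4859 m.
Σ offsets = 18.4860 m.

18.49 m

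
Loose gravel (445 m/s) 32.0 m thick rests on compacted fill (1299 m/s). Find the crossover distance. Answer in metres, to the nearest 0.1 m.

x_cross = 2h·√((V₂+V₁)/(V₂−V₁)).
(V₂+V₁)/(V₂−V₁) = (1299+445)/(1299−445) = 2.0422; √ = 1.4290.
x_cross = 2·32.0·1.4290 = 91.46 m.

91.5 m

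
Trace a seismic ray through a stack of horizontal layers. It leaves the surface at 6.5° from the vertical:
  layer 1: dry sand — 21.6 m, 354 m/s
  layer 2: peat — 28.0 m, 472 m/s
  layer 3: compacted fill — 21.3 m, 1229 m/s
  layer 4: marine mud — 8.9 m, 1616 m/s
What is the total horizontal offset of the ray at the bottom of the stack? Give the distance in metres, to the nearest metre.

21 m

Apply Snell's law at each interface; in layer i the horizontal offset is hᵢ·tan θᵢ.
Layer 1: θ = 6.50°; offset = 21.6·tan 6.50° = 2.461 m.
Layer 2: sin θ = 472·sin 6.5°/354 = 0.1509, θ = 8.68°; offset = 28.0·tan 8.68° = 4.275 m.
Layer 3: sin θ = 1229·sin 6.5°/354 = 0.3930, θ = 23.14°; offset = 21.3·tan 23.14° = 9.104 m.
Layer 4: sin θ = 1616·sin 6.5°/354 = 0.5168, θ = 31.12°; offset = 8.9·tan 31.12° = 5.372 m.
Σ offsets = 21.212 m.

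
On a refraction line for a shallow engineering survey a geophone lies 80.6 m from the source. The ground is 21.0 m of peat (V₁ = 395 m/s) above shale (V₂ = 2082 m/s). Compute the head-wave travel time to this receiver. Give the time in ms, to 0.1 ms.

θ_c = arcsin(V₁/V₂) = arcsin(395/2082) = 10.94°, cos θ_c = 0.9818.
Intercept time tᵢ = 2h cos θ_c / V₁ = 2·21.0·0.9818/395 = 0.10440 s.
t = x/V₂ + tᵢ = 80.6/2082 + 0.10440 = 0.14311 s.

143.1 ms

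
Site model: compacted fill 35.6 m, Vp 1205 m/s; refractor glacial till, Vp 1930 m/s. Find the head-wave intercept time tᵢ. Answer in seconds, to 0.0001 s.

θ_c = arcsin(V₁/V₂) = arcsin(1205/1930) = 38.63°; cos θ_c = 0.7811.
tᵢ = 2h·cos θ_c / V₁ = 2·35.6·0.7811 / 1205 = 0.04616 s.

0.0462 s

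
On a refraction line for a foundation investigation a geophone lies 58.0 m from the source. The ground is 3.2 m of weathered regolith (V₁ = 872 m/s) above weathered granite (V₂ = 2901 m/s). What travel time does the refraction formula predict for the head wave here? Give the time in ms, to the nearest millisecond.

27 ms

t = x/V₂ + 2h·√(V₂²−V₁²)/(V₁V₂).
√(V₂²−V₁²) = √(2901²−872²) = 2766.8 m/s; delay term = 2·3.2·2766.8/(872·2901) = 0.00700 s.
t = 58.0/2901 + 0.00700 = 0.02699 s.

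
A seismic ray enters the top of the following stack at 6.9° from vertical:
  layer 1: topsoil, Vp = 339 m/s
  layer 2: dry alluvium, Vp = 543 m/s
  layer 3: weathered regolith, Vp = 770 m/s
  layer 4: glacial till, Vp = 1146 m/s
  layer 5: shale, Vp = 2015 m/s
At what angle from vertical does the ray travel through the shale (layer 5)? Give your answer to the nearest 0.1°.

Snell's law across each interface conserves sin θ / V, so sin θ_5 = V_5·sin θ₁/V₁.
sin θ_5 = 2015 × sin 6.9° / 339 = 0.7141.
θ_5 = arcsin 0.7141 = 45.57°.

45.6°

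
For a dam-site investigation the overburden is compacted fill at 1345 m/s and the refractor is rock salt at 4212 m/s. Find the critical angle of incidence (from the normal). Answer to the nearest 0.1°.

18.6°

At critical incidence the refracted ray runs along the interface (θ₂ = 90°), so sin θ_c = V₁/V₂.
θ_c = arcsin(1345/4212) = arcsin 0.3193 = 18.62°.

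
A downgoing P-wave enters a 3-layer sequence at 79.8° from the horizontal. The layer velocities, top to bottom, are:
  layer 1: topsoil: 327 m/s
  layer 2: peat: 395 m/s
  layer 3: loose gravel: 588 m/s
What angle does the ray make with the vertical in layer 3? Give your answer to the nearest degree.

19°

From the normal: θ₁ = 90° − 79.8° = 10.2°.
Snell's law across each interface conserves sin θ / V, so sin θ_3 = V_3·sin θ₁/V₁.
sin θ_3 = 588 × sin 10.2° / 327 = 0.3184.
θ_3 = arcsin 0.3184 = 18.57°.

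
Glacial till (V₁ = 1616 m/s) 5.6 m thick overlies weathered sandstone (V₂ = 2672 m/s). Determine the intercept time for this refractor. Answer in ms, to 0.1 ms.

θ_c = arcsin(V₁/V₂) = arcsin(1616/2672) = 37.21°; cos θ_c = 0.7964.
tᵢ = 2h·cos θ_c / V₁ = 2·5.6·0.7964 / 1616 = 0.00552 s.

5.5 ms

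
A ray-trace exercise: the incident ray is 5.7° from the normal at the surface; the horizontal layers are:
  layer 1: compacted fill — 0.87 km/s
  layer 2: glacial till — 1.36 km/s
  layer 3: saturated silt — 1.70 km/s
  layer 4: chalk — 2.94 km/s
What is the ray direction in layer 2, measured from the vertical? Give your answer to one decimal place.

8.9°

Snell's law across each interface conserves sin θ / V, so sin θ_2 = V_2·sin θ₁/V₁.
sin θ_2 = 1.36 × sin 5.7° / 0.87 = 0.1553.
θ_2 = arcsin 0.1553 = 8.93°.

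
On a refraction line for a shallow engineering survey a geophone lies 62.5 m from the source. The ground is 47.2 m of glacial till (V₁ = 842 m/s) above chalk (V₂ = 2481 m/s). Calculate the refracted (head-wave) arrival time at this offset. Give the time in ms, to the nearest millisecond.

131 ms

θ_c = arcsin(V₁/V₂) = arcsin(842/2481) = 19.84°, cos θ_c = 0.9406.
Intercept time tᵢ = 2h cos θ_c / V₁ = 2·47.2·0.9406/842 = 0.10546 s.
t = x/V₂ + tᵢ = 62.5/2481 + 0.10546 = 0.13065 s.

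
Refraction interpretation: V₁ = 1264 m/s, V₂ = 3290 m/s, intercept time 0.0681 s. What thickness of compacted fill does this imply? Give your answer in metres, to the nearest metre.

47 m

h = tᵢ·V₁·V₂ / (2·√(V₂²−V₁²)).
√(V₂²−V₁²) = √(3290² − 1264²) = 3037.5 m/s.
h = 0.0681 s × 1264 × 3290 / (2 × 3037.5) = 46.62 m.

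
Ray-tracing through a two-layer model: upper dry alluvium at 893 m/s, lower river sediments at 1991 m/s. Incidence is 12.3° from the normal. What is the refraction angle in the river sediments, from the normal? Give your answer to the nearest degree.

sin θ₁/V₁ = sin θ₂/V₂ ⇒ sin θ₂ = 1991·sin 12.3°/893 = 1991·0.2130/893 = 0.4750.
θ₂ = arcsin 0.4750 = 28.36° from the normal.

28°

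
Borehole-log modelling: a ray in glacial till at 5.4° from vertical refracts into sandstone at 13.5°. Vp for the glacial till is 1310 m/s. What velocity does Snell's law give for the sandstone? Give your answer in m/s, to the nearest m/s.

3250 m/s

Snell's law: sin 5.4°/V₁ = sin 13.5°/V₂.
V₂ = V₁·sin 13.5°/sin 5.4° = 1310 × 2.4806 = 3249.59 m/s.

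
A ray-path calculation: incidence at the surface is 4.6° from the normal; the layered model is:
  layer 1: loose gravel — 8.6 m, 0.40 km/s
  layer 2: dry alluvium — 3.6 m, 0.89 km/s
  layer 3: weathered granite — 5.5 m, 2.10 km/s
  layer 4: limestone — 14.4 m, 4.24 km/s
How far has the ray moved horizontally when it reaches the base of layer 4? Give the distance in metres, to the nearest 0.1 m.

27.1 m

Apply Snell's law at each interface; in layer i the horizontal offset is hᵢ·tan θᵢ.
Layer 1: θ = 4.60°; offset = 8.6·tan 4.60° = 0.692 m.
Layer 2: sin θ = 0.89·sin 4.6°/0.40 = 0.1784, θ = 10.28°; offset = 3.6·tan 10.28° = 0.653 m.
Layer 3: sin θ = 2.10·sin 4.6°/0.40 = 0.4210, θ = 24.90°; offset = 5.5·tan 24.90° = 2.553 m.
Layer 4: sin θ = 4.24·sin 4.6°/0.40 = 0.8501, θ = 58.22°; offset = 14.4·tan 58.22° = 23.246 m.
Total horizontal offset = 27.144 m.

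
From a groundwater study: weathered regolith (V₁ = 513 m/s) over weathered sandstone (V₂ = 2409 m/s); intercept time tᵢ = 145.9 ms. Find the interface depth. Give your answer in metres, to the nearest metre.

38 m

θ_c = arcsin(513/2409) = 12.30°; cos θ_c = 0.9771.
tᵢ = 2h cos θ_c/V₁ ⇒ h = tᵢ·V₁/(2 cos θ_c) = 0.1459·513/(2·0.9771) = 38.30 m.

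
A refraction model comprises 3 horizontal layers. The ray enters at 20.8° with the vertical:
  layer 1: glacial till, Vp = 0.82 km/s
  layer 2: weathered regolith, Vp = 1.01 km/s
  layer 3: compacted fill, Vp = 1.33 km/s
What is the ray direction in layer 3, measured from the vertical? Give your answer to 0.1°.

Snell's law across each interface conserves sin θ / V, so sin θ_3 = V_3·sin θ₁/V₁.
sin θ_3 = 1.33 × sin 20.8° / 0.82 = 0.5760.
θ_3 = 35.17° from the vertical.

35.2°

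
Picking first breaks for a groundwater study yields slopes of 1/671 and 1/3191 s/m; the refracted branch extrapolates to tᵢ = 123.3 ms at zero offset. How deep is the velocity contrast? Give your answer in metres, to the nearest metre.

42 m

h = tᵢ·V₁·V₂ / (2·√(V₂²−V₁²)).
√(V₂²−V₁²) = √(3191² − 671²) = 3119.7 m/s.
h = 0.1233 s × 671 × 3191 / (2 × 3119.7) = 42.31 m.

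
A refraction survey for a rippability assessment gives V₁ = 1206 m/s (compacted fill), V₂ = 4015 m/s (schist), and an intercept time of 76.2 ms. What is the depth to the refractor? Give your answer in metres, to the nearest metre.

48 m

θ_c = arcsin(1206/4015) = 17.48°; cos θ_c = 0.9538.
tᵢ = 2h cos θ_c/V₁ ⇒ h = tᵢ·V₁/(2 cos θ_c) = 0.0762·1206/(2·0.9538) = 48.17 m.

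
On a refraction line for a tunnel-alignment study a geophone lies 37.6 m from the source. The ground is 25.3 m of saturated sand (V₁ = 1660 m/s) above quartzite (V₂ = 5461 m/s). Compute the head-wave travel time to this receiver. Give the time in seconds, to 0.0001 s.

t = x/V₂ + 2h·√(V₂²−V₁²)/(V₁V₂).
√(V₂²−V₁²) = √(5461²−1660²) = 5202.6 m/s; delay term = 2·25.3·5202.6/(1660·5461) = 0.02904 s.
t = 37.6/5461 + 0.02904 = 0.03592 s.

0.0359 s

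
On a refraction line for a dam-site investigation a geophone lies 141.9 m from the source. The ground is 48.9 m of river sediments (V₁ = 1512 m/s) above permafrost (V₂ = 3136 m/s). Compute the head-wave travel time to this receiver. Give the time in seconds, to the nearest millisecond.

0.102 s

θ_c = arcsin(V₁/V₂) = arcsin(1512/3136) = 28.83°, cos θ_c = 0.8761.
Intercept time tᵢ = 2h cos θ_c / V₁ = 2·48.9·0.8761/1512 = 0.05667 s.
t = x/V₂ + tᵢ = 141.9/3136 + 0.05667 = 0.10192 s.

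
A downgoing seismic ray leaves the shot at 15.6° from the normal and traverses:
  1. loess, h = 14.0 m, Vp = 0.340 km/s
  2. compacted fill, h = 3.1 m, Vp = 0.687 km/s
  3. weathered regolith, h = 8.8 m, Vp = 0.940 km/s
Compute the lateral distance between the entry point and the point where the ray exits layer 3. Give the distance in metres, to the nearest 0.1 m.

15.7 m

Apply Snell's law at each interface; in layer i the horizontal offset is hᵢ·tan θᵢ.
Layer 1: θ = 15.60°; offset = 14.0·tan 15.60° = 3.909 m.
Layer 2: sin θ = 0.687·sin 15.6°/0.340 = 0.5434, θ = 32.91°; offset = 3.1·tan 32.91° = 2.007 m.
Layer 3: sin θ = 0.940·sin 15.6°/0.340 = 0.7435, θ = 48.03°; offset = 8.8·tan 48.03° = 9.783 m.
Total horizontal offset = 15.699 m.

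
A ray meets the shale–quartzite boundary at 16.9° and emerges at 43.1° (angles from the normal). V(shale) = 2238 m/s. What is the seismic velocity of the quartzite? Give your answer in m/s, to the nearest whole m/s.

5260 m/s

sin 16.9° = 0.2907; sin 43.1° = 0.6833.
V₂ = V₁·(sin θ₂/sin θ₁) = 2238·(0.6833/0.2907) = 5260.25 m/s.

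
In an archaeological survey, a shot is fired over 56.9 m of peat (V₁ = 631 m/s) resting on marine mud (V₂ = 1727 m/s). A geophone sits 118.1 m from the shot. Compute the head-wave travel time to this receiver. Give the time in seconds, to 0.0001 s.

t = x/V₂ + 2h·√(V₂²−V₁²)/(V₁V₂).
√(V₂²−V₁²) = √(1727²−631²) = 1607.6 m/s; delay term = 2·56.9·1607.6/(631·1727) = 0.16788 s.
t = 118.1/1727 + 0.16788 = 0.23626 s.

0.2363 s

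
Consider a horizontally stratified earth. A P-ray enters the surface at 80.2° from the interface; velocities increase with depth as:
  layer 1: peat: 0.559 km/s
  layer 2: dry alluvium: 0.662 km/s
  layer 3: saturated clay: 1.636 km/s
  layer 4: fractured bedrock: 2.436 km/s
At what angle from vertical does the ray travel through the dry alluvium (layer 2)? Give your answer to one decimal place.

From the normal: θ₁ = 90° − 80.2° = 9.8°.
Ray parameter p = sin 9.8° / 0.559 = 3.0449e-01 s/km.
sin θ_2 = p·V_2 = 3.0449e-01 × 0.662 = 0.2016.
θ_2 = arcsin 0.2016 = 11.63°.

11.6°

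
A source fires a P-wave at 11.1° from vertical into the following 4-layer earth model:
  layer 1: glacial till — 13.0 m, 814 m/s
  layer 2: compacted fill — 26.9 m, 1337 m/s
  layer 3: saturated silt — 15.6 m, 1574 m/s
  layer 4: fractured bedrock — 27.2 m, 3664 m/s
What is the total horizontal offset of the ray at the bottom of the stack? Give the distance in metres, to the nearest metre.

65 m

Ray parameter p = sin 11.1° / 814 m/s = 2.3651e-04 s/m.
Layer 1: θ = 11.10°; offset = 13.0·tan 11.10° = 2.550 m.
Layer 2: sin θ = p·1337 = 0.3162 → θ = 18.43°; offset = 26.9·tan 18.43° = 8.966 m.
Layer 3: sin θ = p·1574 = 0.3723 → θ = 21.86°; offset = 15.6·tan 21.86° = 6.257 m.
Layer 4: sin θ = p·3664 = 0.8666 → θ = 60.06°; offset = 27.2·tan 60.06° = 47.234 m.
Total horizontal offset = 65.008 m.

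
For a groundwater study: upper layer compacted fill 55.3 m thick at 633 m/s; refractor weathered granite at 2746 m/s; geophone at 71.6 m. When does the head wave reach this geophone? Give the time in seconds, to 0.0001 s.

0.1961 s

t = x/V₂ + 2h·√(V₂²−V₁²)/(V₁V₂).
√(V₂²−V₁²) = √(2746²−633²) = 2672.0 m/s; delay term = 2·55.3·2672.0/(633·2746) = 0.17002 s.
t = 71.6/2746 + 0.17002 = 0.19609 s.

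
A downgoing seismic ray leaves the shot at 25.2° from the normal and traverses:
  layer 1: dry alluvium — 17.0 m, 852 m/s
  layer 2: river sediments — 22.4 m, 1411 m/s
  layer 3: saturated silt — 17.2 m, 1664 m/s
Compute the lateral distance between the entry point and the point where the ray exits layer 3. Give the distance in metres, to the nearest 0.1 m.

p = sin θ₁/V₁ = sin 25.2°/852 = 4.9974e-04 s/m is conserved through the stack.
Layer 1: θ = 25.20°; offset = 17.0·tan 25.20° = 8.000 m.
Layer 2: sin θ = p·1411 = 0.7051 → θ = 44.84°; offset = 22.4·tan 44.84° = 22.276 m.
Layer 3: sin θ = p·1664 = 0.8316 → θ = 56.26°; offset = 17.2·tan 56.26° = 25.752 m.
Summing the layer offsets gives 56.027 m.

56.0 m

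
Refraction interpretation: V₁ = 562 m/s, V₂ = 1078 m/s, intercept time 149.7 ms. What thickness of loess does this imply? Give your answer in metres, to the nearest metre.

θ_c = arcsin(562/1078) = 31.42°; cos θ_c = 0.8534.
tᵢ = 2h cos θ_c/V₁ ⇒ h = tᵢ·V₁/(2 cos θ_c) = 0.1497·562/(2·0.8534) = 49.29 m.

49 m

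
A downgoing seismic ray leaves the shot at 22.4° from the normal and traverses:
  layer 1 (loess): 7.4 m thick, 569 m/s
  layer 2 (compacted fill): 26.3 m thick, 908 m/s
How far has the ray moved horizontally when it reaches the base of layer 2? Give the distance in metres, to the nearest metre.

23 m

Apply Snell's law at each interface; in layer i the horizontal offset is hᵢ·tan θᵢ.
Layer 1: θ = 22.40°; offset = 7.4·tan 22.40° = 3.050 m.
Layer 2: sin θ = 908·sin 22.4°/569 = 0.6081, θ = 37.45°; offset = 26.3·tan 37.45° = 20.146 m.
Total horizontal offset = 23.196 m.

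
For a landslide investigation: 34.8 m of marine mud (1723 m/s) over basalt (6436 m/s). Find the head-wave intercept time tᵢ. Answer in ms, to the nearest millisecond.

39 ms

tᵢ = 2h·√(V₂²−V₁²)/(V₁V₂).
√(V₂²−V₁²) = √(6436²−1723²) = 6201.1 m/s.
tᵢ = 2·34.8·6201.1/(1723·6436) = 0.03892 s.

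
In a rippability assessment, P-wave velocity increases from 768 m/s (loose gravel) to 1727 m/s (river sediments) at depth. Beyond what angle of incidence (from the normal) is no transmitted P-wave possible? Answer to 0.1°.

26.4°

Critical incidence: sin θ_c = V₁/V₂ = 768/1727 = 0.4447.
θ_c = arcsin 0.4447 = 26.40°.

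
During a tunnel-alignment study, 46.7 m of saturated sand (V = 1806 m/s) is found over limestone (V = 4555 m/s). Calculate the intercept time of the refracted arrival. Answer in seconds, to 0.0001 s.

θ_c = arcsin(V₁/V₂) = arcsin(1806/4555) = 23.36°; cos θ_c = 0.9180.
tᵢ = 2h·cos θ_c / V₁ = 2·46.7·0.9180 / 1806 = 0.04748 s.

0.0475 s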